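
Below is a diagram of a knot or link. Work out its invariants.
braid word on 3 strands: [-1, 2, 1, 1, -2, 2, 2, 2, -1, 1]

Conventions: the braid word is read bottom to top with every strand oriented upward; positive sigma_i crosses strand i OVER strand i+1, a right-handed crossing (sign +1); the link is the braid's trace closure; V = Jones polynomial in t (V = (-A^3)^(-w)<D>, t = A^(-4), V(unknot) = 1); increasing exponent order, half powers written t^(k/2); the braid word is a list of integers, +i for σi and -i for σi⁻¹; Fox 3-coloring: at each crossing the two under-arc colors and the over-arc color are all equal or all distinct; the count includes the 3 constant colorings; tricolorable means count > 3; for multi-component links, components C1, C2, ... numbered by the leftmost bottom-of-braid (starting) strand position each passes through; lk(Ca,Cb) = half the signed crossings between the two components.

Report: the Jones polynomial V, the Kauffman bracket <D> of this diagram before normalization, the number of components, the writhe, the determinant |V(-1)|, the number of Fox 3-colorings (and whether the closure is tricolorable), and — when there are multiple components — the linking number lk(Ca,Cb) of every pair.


V(t) = t - t^2 + 2t^3 - t^4 + t^5 - t^6
bracket: -A^-12 + A^-8 - A^-4 + 2 - A^4 + A^8, w = +4
1 component, writhe +4, over 10 crossings
det 7, colorings 3 of 3^10 — not tricolorable
observation: V spans 5 powers of t: at least 5 crossings in any diagram


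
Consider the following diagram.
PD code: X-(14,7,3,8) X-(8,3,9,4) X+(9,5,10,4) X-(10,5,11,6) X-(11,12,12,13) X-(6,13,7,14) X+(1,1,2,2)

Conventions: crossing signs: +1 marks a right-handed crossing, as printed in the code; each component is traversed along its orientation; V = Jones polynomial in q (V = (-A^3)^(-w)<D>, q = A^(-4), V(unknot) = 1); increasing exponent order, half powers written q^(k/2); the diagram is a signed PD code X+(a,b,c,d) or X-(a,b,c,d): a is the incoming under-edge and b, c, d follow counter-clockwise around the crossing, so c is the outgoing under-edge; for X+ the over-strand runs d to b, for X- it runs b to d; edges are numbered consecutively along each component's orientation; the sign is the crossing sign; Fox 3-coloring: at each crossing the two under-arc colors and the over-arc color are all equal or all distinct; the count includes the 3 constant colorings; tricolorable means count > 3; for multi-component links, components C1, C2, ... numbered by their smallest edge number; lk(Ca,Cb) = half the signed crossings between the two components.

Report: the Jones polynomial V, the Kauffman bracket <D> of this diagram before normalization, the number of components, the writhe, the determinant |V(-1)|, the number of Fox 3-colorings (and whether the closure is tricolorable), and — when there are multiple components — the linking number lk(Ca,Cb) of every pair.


V = q^(-9/2) - q^(-5/2) - q^(-3/2) - q^(-1/2)
<D> = A^-7 + A^-3 + A - A^9 (w = -3)
2 components over 7 crossings, w = -3
lk(C1,C2): 0
27 Fox colorings among 3^7, |V(-1)| = 0: tricolorable
why: w = -3 shifts under R1 moves; the (-A^3)^(3) factor cancels that in V


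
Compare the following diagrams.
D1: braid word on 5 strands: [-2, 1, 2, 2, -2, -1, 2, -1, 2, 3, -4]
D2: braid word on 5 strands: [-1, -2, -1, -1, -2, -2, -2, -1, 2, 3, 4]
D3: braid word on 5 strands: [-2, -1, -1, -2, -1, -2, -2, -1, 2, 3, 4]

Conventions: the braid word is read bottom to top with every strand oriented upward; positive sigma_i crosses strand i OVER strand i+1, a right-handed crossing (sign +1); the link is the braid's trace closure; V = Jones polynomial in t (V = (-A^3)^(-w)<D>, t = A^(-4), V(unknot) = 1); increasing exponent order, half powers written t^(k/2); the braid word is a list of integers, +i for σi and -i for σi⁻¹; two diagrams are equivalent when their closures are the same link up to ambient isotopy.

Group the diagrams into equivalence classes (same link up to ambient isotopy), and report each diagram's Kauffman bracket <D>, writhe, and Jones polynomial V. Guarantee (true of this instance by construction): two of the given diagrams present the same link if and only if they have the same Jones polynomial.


classes: {D1} | {D2, D3}
V(D1) = -t^(1/2) - t^(5/2)  [11 crossings, <D> = A^-7 + A, w = +1]
V(D2) = -t^(-17/2) + t^(-15/2) - t^(-13/2) + t^(-11/2) - t^(-9/2) - t^(-5/2)  (w -5, c 11, <D> = A^-5 + A^3 - A^7 + A^11 - A^15 + A^19)
D3 (bracket A^-5 + A^3 - A^7 + A^11 - A^15 + A^19; 11 crossings at w = -5): V = -t^(-17/2) + t^(-15/2) - t^(-13/2) + t^(-11/2) - t^(-9/2) - t^(-5/2)
note: comparing 3 Jones polynomials yields 2 groups


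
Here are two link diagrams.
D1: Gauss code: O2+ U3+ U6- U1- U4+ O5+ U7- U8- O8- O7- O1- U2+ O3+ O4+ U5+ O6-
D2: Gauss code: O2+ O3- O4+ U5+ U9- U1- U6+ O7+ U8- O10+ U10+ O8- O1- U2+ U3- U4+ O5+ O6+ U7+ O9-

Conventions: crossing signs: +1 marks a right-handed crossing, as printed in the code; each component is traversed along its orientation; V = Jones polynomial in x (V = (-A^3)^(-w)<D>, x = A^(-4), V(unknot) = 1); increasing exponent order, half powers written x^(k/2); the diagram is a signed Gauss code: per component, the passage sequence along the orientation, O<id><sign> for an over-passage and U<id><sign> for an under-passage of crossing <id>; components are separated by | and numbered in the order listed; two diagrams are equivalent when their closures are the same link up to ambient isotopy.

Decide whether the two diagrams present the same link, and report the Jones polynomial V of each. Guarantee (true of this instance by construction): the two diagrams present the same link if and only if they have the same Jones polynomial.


same link: yes
V(D1) = x + x^3 - x^4  [8 crossings, <D> = -A^-16 + A^-12 + A^-4, w = 0]
D2 (bracket -A^-10 + A^-6 + A^2; 10 crossings at w = +2): V = x + x^3 - x^4
note: Reidemeister moves carry D1 (8 crossings) to D2 (10)


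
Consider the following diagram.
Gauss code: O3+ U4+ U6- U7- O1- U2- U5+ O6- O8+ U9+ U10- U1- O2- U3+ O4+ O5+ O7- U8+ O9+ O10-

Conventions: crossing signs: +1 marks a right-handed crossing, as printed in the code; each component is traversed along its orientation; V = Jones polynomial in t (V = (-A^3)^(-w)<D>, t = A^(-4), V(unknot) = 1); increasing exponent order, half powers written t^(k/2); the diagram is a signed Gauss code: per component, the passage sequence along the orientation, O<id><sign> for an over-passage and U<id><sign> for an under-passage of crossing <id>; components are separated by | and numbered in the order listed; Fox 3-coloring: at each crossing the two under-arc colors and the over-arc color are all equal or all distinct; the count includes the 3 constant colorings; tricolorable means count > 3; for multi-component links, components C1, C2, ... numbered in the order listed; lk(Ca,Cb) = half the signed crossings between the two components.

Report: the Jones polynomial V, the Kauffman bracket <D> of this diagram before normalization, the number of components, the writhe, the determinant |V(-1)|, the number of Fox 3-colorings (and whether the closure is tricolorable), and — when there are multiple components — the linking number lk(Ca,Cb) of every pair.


V = -t^-3 + 2t^-2 - 2t^-1 + 3 - 2t + 2t^2 - t^3
<D> = -A^-12 + 2A^-8 - 2A^-4 + 3 - 2A^4 + 2A^8 - A^12 (w = 0)
1 component over 10 crossings, w = 0
3 Fox colorings among 3^10, |V(-1)| = 13: not tricolorable
why: w = 0 (over 10 crossings) is diagram-only; (-A^3)^(0) removes it from V


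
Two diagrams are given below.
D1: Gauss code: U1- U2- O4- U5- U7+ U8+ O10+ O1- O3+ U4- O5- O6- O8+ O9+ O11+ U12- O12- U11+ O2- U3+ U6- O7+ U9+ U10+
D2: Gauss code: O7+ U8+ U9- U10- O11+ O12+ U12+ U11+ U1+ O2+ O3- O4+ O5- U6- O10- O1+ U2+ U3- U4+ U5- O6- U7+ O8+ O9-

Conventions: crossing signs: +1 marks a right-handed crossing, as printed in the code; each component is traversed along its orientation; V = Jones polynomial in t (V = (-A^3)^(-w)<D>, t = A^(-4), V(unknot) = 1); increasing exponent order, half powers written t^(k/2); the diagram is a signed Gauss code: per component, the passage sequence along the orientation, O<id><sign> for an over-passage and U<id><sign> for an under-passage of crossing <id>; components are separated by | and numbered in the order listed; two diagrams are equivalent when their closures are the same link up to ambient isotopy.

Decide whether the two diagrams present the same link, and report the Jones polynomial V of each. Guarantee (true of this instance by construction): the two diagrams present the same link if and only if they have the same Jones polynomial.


same link: no
V(D1) = t^-2 - t^-1 + 1 - t + t^2  [12 crossings, <D> = A^-8 - A^-4 + 1 - A^4 + A^8, w = 0]
V(D2) = 1  [12 crossings, <D> = A^6, w = +2]
insight: V(t) takes 2 values over 2 diagrams, fixing the grouping


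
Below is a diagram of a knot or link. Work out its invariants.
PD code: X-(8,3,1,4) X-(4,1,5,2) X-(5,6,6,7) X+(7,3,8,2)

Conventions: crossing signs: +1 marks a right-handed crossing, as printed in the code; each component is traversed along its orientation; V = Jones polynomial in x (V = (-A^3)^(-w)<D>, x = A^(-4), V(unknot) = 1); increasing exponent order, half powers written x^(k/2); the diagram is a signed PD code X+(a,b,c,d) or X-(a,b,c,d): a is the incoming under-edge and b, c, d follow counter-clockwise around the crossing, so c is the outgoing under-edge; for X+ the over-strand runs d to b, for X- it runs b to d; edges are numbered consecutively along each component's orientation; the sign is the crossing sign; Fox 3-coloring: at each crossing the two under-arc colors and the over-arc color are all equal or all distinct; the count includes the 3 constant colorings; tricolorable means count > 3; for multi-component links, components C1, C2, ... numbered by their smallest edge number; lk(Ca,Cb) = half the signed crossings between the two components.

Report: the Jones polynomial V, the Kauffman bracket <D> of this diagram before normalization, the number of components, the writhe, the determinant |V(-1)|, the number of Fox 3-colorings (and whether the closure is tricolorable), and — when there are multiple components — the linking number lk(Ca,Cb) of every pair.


V(x) = 1
bracket: A^-6, w = -2
1 component, writhe -2, over 4 crossings
det 1, colorings 3 of 3^4 — not tricolorable
observation: w = -2 shifts under R1 moves; the (-A^3)^(2) factor cancels that in V


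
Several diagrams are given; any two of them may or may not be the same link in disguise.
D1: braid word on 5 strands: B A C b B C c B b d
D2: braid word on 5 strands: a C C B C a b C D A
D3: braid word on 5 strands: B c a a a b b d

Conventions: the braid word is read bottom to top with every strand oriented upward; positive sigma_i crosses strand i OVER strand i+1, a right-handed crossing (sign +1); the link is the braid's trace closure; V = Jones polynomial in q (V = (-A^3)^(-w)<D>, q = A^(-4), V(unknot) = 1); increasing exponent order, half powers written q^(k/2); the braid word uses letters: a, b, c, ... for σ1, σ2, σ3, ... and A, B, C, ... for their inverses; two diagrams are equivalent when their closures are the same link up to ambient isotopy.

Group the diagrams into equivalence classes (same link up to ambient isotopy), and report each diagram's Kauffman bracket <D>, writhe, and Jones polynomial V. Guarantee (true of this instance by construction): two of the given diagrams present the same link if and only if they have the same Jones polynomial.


grouping into links: {D1} | {D2} | {D3}
V(D1) = 1  (w -2, c 10, <D> = A^-6)
V(D2) = -q^-4 + q^-3 + q^-1  [10 crossings, <D> = A^-8 + 1 - A^4, w = -4]
V(D3) = q + q^3 - q^4  (w +6, c 8, <D> = -A^2 + A^6 + A^14)
key observation: V(q) takes 3 values over 3 diagrams, fixing the grouping


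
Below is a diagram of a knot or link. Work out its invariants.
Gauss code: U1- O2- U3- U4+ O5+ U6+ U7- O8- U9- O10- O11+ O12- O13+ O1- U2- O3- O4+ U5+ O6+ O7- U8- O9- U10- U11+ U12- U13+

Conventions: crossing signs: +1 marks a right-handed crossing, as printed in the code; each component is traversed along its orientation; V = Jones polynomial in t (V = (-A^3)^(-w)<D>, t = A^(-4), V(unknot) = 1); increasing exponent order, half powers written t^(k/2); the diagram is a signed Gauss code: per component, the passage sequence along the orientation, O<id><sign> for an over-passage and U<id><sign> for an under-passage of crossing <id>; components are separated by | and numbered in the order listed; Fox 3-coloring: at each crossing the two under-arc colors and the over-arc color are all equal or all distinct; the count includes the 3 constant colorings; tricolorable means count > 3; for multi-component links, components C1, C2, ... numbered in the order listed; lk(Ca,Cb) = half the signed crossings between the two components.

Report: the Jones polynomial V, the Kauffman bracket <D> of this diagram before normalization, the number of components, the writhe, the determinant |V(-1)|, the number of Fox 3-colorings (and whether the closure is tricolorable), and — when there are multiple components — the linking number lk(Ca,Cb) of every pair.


Jones polynomial: V(t) = -t^-4 + t^-3 + t^-1
<D> = -A^-5 - A^3 + A^7; writhe -3
components 1, writhe -3 (13 crossings)
3-colorings: 9 of 3^13, det 3 — tricolorable
note: det 3 = |V(-1)|; divisible by 3, so tricolorable


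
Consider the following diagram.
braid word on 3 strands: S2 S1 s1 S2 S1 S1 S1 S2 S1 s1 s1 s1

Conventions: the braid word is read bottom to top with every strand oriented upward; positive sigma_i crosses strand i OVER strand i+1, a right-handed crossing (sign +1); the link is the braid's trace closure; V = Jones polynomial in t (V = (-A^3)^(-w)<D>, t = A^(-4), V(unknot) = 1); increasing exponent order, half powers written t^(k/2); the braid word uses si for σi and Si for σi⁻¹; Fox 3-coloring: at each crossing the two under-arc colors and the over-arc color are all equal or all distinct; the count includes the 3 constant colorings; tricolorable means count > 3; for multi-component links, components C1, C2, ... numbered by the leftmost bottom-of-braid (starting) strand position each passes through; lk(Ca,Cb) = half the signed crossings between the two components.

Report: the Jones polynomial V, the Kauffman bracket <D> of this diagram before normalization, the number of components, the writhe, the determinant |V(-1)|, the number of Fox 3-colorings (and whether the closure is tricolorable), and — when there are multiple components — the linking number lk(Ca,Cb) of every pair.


Jones polynomial: V(t) = t^-7 - 2t^-6 + 2t^-5 - 3t^-4 + 3t^-3 - 2t^-2 + 2t^-1
<D> = 2A^-8 - 2A^-4 + 3 - 3A^4 + 2A^8 - 2A^12 + A^16; writhe -4
components 1, writhe -4 (12 crossings)
3-colorings: 9 of 3^12, det 15 — tricolorable
note: inverse pairs cancel, leaving σ2⁻¹ σ2⁻¹ σ1⁻¹ σ1⁻¹ σ1⁻¹ σ2⁻¹ σ1 σ1


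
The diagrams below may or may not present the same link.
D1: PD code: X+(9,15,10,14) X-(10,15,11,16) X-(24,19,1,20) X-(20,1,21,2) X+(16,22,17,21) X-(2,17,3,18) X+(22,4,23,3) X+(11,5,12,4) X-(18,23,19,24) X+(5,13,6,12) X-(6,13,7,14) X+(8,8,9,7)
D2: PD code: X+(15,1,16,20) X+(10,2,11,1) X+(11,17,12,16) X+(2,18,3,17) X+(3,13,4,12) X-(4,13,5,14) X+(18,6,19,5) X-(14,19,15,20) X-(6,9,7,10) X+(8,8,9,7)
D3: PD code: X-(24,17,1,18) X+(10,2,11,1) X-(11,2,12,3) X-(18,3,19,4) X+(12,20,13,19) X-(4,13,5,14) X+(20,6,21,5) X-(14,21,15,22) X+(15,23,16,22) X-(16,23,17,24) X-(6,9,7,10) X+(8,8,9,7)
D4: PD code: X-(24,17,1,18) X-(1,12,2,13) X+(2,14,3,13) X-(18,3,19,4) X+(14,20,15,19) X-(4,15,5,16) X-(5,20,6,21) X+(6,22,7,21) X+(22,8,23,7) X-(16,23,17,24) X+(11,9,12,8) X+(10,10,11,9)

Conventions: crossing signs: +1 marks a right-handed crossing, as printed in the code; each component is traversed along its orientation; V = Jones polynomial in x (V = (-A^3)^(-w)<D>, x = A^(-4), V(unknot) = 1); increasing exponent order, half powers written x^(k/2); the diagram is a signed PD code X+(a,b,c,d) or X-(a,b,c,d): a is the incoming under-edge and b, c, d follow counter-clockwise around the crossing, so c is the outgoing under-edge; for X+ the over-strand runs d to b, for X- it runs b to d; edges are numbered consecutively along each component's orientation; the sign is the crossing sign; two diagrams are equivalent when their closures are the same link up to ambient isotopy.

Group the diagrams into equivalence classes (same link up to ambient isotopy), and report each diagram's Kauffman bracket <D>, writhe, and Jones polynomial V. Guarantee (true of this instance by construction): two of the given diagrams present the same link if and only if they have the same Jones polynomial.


equivalence classes: {D1, D3, D4} | {D2}
D1 (bracket A^-4 - 1 + 2A^4 - 2A^8 + 2A^12 - 2A^16 + A^20; 12 crossings at w = 0): V = x^-5 - 2x^-4 + 2x^-3 - 2x^-2 + 2x^-1 - 1 + x
V(D2) = x + x^3 - x^4  [10 crossings, <D> = -A^-4 + 1 + A^8, w = +4]
D3 (bracket A^-10 - A^-6 + 2A^-2 - 2A^2 + 2A^6 - 2A^10 + A^14; 12 crossings at w = -2): V = x^-5 - 2x^-4 + 2x^-3 - 2x^-2 + 2x^-1 - 1 + x
D4 (bracket A^-4 - 1 + 2A^4 - 2A^8 + 2A^12 - 2A^16 + A^20; 12 crossings at w = 0): V = x^-5 - 2x^-4 + 2x^-3 - 2x^-2 + 2x^-1 - 1 + x
observation: V(x) takes 2 values over 4 diagrams, fixing the grouping


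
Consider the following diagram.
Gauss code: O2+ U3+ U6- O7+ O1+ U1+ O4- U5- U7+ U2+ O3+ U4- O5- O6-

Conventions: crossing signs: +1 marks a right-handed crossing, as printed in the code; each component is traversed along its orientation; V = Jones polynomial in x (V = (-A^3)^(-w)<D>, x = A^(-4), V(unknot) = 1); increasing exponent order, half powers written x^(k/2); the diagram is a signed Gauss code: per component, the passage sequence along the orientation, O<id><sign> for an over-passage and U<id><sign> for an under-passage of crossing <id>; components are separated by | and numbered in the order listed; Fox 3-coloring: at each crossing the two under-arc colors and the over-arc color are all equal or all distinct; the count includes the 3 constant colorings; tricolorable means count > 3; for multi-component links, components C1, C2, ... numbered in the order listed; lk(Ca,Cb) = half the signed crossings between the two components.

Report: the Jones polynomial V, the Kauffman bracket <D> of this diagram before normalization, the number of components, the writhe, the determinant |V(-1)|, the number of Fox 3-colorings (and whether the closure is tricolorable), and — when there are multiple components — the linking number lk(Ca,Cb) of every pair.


Jones polynomial: V(x) = x^-2 - x^-1 + 1 - x + x^2
<D> = -A^-5 + A^-1 - A^3 + A^7 - A^11; writhe +1
components 1, writhe +1 (7 crossings)
3-colorings: 3 of 3^7, det 5 — not tricolorable
note: V is palindromic (span 4, det 5): x -> 1/x fixes it; necessary, not sufficient, for amphichirality


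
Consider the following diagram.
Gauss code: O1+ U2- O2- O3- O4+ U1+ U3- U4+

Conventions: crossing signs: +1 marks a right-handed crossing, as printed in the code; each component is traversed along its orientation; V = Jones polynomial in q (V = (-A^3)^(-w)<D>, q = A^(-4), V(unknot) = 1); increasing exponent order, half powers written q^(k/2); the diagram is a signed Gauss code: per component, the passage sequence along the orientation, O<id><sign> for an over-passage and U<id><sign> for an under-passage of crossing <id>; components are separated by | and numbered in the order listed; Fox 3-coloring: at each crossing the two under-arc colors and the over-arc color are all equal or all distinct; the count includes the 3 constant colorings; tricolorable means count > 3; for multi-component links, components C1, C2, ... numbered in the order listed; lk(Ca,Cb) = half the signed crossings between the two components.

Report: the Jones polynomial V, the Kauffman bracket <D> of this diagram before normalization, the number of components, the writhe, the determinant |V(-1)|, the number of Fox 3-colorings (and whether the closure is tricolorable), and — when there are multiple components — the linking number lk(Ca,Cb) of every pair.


V = 1
<D> = 1 (w = 0)
1 component over 4 crossings, w = 0
3 Fox colorings among 3^4, |V(-1)| = 1: not tricolorable
why: |V(-1)| = 1: so not tricolorable, since 3 does not divide 1


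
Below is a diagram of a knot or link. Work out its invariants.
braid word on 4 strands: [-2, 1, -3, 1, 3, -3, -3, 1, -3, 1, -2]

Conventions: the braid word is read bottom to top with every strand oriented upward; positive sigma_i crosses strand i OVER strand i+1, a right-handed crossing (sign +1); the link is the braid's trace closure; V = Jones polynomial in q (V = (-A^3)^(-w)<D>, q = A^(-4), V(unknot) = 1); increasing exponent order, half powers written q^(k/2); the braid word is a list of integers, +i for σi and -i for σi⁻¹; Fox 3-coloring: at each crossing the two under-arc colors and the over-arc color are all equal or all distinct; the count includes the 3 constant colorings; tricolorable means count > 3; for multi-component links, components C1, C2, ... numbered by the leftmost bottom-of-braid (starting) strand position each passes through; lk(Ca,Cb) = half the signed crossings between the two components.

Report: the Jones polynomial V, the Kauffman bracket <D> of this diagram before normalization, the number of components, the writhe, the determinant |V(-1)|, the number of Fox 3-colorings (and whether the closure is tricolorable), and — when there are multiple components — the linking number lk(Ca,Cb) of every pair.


V = -q^-5 + q^-4 - 2q^-3 + 4q^-2 - 3q^-1 + 5 - 3q + 3q^2 - q^3 + q^4
<D> = -A^-19 + A^-15 - 3A^-11 + 3A^-7 - 5A^-3 + 3A - 4A^5 + 2A^9 - A^13 + A^17 (w = -1)
3 components over 11 crossings, w = -1
lk(C1,C2): 0
lk(C1,C3) = +2
linking number lk(C2,C3) = -1
9 Fox colorings among 3^11, |V(-1)| = 24: tricolorable
why: the span of V is 9, within the link bound 11 + 3 - 1


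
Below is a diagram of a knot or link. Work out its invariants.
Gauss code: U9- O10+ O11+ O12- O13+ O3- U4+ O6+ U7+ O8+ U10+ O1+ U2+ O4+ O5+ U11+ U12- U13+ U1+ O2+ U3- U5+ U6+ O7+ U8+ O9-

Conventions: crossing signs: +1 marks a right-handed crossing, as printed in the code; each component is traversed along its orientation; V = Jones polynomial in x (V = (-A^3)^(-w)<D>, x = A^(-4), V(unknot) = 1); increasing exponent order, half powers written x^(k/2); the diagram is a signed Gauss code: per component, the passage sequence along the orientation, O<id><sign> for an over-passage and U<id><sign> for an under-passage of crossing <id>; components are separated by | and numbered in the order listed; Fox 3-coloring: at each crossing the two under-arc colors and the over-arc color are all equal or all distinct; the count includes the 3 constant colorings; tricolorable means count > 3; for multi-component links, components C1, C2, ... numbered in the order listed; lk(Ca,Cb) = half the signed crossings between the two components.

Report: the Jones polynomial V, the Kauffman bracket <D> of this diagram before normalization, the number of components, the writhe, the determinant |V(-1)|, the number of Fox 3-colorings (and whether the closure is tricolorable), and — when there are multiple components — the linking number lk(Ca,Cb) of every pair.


Jones polynomial: V(x) = x^3 + x^5 - x^8
<D> = A^-11 - A - A^9; writhe +7
components 1, writhe +7 (13 crossings)
3-colorings: 9 of 3^13, det 3 — tricolorable
note: det 3 = |V(-1)|; divisible by 3, so tricolorable


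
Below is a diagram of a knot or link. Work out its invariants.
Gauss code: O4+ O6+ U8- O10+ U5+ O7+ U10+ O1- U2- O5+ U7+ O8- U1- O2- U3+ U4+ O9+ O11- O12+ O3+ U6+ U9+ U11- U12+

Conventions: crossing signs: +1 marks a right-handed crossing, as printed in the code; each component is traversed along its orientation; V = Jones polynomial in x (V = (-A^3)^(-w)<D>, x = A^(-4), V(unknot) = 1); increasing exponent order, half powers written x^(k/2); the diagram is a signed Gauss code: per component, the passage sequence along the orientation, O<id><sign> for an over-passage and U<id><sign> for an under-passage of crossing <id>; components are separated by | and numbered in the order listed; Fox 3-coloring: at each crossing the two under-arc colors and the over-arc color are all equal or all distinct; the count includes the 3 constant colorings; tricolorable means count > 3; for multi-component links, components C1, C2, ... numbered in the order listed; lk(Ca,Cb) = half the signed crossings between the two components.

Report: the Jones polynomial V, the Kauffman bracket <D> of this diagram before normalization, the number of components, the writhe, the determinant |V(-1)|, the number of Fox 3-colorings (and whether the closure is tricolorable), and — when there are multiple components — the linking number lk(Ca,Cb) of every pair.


V(x) = -x^-2 + 2x^-1 - 3 + 6x - 6x^2 + 7x^3 - 6x^4 + 4x^5 - 3x^6 + x^7
bracket: A^-16 - 3A^-12 + 4A^-8 - 6A^-4 + 7 - 6A^4 + 6A^8 - 3A^12 + 2A^16 - A^20, w = +4
1 component, writhe +4, over 12 crossings
det 39, colorings 9 of 3^12 — tricolorable
observation: |V(-1)| = 39: so tricolorable, since 3 divides 39


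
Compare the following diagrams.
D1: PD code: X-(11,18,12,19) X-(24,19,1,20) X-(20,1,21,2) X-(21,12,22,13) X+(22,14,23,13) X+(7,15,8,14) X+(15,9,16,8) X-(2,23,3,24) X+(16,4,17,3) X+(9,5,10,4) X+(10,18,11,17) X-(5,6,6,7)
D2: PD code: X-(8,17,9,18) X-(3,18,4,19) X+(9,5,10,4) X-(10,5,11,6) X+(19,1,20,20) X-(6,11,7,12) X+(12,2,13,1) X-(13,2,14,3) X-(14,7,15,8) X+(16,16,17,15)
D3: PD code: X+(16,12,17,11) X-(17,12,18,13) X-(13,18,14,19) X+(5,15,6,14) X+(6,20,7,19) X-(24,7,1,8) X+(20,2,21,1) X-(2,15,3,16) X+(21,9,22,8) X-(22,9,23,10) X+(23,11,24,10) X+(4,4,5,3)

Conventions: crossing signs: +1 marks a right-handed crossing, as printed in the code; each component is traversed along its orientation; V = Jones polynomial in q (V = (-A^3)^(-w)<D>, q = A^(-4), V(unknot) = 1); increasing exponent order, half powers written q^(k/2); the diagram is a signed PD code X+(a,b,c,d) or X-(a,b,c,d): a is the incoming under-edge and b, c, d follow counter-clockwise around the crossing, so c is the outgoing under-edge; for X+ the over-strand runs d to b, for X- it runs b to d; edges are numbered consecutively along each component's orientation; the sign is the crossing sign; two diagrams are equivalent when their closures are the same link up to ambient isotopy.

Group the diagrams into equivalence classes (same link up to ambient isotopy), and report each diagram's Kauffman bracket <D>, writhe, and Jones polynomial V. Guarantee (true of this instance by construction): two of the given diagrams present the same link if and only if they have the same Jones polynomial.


equivalence classes: {D1} | {D2} | {D3}
D1 (bracket -A^-12 + A^-8 - A^-4 + 3 - A^4 + A^8 - A^12; 12 crossings at w = 0): V = -q^-3 + q^-2 - q^-1 + 3 - q + q^2 - q^3
V(D2) = -q^-4 + q^-3 + q^-1  (w -2, c 10, <D> = A^-2 + A^6 - A^10)
V(D3) = 1  (w +2, c 12, <D> = A^6)
observation: 3 values of V(q) split the 3 diagrams


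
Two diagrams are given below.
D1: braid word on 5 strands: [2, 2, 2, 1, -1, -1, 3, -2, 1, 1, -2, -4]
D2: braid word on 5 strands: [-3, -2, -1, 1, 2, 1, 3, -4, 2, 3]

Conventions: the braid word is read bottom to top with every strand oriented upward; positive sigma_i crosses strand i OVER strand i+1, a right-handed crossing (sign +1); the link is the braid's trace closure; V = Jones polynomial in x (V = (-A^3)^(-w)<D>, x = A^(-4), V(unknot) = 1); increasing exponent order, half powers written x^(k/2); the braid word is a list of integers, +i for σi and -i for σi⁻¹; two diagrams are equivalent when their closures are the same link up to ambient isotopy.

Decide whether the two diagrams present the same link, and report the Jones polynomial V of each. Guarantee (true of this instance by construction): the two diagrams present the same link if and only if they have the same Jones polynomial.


equivalent: no
V(D1) = x + x^3 - x^4  (w +2, c 12, <D> = -A^-10 + A^-6 + A^2)
V(D2) = 1  [10 crossings, <D> = A^6, w = +2]
key observation: 2 classes among 2 diagrams; unequal V(x) rules out equality


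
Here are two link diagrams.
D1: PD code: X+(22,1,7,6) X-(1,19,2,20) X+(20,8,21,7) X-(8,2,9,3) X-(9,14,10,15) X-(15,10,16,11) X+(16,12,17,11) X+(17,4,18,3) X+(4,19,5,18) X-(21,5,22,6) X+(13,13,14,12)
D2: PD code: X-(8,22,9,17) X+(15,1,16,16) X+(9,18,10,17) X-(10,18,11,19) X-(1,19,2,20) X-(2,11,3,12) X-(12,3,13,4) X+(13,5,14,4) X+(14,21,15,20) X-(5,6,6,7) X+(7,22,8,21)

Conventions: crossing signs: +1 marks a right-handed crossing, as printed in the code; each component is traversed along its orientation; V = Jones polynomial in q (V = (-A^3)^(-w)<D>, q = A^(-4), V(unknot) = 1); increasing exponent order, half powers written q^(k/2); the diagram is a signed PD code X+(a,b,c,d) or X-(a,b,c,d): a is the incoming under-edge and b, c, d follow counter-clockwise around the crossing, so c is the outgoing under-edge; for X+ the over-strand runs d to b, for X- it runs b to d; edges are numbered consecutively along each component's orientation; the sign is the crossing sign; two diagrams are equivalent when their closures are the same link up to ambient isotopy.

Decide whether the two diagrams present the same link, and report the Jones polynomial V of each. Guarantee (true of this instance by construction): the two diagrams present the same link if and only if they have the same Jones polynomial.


same link: yes
V(D1) = -q^(-1/2) - q^(1/2)  [11 crossings, <D> = A + A^5, w = +1]
V(D2) = -q^(-1/2) - q^(1/2)  [11 crossings, <D> = A^-5 + A^-1, w = -1]
insight: Reidemeister moves carry D1 (11 crossings) to D2 (11)


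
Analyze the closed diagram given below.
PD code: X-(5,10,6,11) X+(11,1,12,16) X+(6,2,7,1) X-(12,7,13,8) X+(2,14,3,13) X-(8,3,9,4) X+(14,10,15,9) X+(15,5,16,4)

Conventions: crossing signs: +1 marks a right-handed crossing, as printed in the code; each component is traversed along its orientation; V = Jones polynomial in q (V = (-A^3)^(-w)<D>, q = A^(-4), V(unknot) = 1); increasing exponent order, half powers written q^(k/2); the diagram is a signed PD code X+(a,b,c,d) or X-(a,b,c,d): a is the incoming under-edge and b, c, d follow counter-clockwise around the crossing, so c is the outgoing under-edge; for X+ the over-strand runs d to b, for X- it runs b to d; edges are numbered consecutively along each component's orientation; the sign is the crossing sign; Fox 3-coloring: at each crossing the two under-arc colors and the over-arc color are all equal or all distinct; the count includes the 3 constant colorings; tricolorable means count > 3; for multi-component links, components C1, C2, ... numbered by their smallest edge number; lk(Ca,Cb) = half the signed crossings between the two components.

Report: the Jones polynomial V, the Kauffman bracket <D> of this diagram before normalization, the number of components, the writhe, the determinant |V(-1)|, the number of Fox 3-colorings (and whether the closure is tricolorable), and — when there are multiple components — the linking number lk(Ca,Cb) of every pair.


V = -q^-1 + 2 - q + 2q^2 - q^3 + q^4 - q^5
<D> = -A^-14 + A^-10 - A^-6 + 2A^-2 - A^2 + 2A^6 - A^10 (w = +2)
1 component over 8 crossings, w = +2
9 Fox colorings among 3^8, |V(-1)| = 9: tricolorable
why: |V(-1)| = 9: so tricolorable, since 3 divides 9


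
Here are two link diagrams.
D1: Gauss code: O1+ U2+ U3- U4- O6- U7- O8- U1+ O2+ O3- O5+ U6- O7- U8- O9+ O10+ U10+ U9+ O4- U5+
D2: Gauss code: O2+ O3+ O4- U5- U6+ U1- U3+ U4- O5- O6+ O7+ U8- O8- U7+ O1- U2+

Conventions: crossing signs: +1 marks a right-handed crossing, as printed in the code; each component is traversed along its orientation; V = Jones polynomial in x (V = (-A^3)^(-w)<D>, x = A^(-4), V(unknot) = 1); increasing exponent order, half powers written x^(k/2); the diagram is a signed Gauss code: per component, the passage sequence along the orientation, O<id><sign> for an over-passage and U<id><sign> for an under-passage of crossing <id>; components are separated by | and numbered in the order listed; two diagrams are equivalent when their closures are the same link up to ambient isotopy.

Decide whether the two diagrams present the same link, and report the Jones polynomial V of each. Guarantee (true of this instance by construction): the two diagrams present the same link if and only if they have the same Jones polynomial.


equivalent: no
V(D1) = x^-5 - 2x^-4 + 2x^-3 - 2x^-2 + 2x^-1 - 1 + x  (w 0, c 10, <D> = A^-4 - 1 + 2A^4 - 2A^8 + 2A^12 - 2A^16 + A^20)
V(D2) = 1  [8 crossings, <D> = 1, w = 0]
key observation: 2 classes among 2 diagrams; unequal V(x) rules out equality


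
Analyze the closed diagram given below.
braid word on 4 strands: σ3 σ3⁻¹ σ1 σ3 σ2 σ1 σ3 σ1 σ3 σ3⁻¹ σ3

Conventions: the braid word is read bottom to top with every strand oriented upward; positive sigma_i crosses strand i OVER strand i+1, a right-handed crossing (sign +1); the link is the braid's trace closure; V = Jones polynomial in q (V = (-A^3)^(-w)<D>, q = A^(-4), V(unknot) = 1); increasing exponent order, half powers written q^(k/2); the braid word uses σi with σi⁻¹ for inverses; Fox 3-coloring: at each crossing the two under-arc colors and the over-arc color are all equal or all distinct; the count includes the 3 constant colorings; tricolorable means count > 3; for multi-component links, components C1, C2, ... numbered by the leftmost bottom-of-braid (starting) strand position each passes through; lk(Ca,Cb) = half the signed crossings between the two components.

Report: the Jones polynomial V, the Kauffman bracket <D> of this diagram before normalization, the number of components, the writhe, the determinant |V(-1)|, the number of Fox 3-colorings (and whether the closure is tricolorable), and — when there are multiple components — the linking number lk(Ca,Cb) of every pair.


Jones polynomial: V(q) = q^2 + 2q^4 - 2q^5 + q^6 - 2q^7 + q^8
<D> = -A^-11 + 2A^-7 - A^-3 + 2A - 2A^5 - A^13; writhe +7
components 1, writhe +7 (11 crossings)
3-colorings: 27 of 3^11, det 9 — tricolorable
note: |V(-1)| = 9: so tricolorable, since 3 divides 9


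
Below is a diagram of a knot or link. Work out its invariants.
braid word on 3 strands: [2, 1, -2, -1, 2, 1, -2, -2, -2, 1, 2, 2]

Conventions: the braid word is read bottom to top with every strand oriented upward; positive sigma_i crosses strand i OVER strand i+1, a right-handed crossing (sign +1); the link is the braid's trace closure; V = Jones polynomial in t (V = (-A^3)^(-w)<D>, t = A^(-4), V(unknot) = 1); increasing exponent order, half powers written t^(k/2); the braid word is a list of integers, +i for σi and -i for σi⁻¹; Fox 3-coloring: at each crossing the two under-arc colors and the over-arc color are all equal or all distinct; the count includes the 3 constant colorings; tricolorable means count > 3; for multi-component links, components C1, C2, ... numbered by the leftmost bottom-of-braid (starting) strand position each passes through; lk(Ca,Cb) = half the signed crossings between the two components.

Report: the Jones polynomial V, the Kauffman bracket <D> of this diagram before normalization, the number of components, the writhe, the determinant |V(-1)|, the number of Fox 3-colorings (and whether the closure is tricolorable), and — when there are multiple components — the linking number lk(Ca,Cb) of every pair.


V(t) = t^-2 - 2t^-1 + 3 - 3t + 4t^2 - 3t^3 + 2t^4 - 2t^5 + t^6
bracket: A^-18 - 2A^-14 + 2A^-10 - 3A^-6 + 4A^-2 - 3A^2 + 3A^6 - 2A^10 + A^14, w = +2
1 component, writhe +2, over 12 crossings
det 21, colorings 9 of 3^12 — tricolorable
observation: the span of V is 8, forcing >= 8 crossings in any diagram


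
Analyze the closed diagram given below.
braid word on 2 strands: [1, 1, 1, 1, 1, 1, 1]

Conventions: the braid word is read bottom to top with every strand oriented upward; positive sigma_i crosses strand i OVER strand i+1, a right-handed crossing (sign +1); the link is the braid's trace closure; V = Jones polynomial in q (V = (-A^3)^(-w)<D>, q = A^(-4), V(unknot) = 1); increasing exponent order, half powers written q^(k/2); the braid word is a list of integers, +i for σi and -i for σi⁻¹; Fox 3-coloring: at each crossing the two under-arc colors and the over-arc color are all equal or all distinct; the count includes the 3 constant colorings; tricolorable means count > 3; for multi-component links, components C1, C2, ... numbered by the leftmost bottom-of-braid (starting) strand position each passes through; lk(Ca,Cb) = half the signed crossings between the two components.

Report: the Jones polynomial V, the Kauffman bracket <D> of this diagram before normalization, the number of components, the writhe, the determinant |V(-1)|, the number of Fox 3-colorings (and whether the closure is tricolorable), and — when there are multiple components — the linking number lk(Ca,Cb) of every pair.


V(q) = q^3 + q^5 - q^6 + q^7 - q^8 + q^9 - q^10
bracket: A^-19 - A^-15 + A^-11 - A^-7 + A^-3 - A - A^9, w = +7
1 component, writhe +7, over 7 crossings
det 7, colorings 3 of 3^7 — not tricolorable
observation: w = +7 (over 7 crossings) is diagram-only; (-A^3)^(-7) removes it from V


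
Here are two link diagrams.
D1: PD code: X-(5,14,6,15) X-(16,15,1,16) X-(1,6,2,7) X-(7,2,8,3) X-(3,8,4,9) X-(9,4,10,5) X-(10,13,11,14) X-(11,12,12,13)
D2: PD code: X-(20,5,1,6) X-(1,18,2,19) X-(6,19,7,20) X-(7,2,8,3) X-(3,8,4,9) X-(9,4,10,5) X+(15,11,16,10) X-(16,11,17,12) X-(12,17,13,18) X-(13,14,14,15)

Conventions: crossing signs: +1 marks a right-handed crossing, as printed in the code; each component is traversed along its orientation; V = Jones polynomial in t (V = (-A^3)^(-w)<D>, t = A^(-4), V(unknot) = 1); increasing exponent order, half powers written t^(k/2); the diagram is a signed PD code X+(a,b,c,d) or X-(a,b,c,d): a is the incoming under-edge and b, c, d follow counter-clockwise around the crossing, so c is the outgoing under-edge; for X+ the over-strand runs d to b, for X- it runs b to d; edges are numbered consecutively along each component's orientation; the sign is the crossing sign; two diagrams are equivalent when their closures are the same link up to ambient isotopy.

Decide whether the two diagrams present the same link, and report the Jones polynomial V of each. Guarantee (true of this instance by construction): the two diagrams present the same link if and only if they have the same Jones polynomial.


equivalent: yes
V(D1) = -t^-7 + t^-6 - t^-5 + t^-4 + t^-2  (w -8, c 8, <D> = A^-16 + A^-8 - A^-4 + 1 - A^4)
D2 (bracket A^-16 + A^-8 - A^-4 + 1 - A^4; 10 crossings at w = -8): V = -t^-7 + t^-6 - t^-5 + t^-4 + t^-2
why: from 8 to 10 crossings by R-moves: one link, two diagrams


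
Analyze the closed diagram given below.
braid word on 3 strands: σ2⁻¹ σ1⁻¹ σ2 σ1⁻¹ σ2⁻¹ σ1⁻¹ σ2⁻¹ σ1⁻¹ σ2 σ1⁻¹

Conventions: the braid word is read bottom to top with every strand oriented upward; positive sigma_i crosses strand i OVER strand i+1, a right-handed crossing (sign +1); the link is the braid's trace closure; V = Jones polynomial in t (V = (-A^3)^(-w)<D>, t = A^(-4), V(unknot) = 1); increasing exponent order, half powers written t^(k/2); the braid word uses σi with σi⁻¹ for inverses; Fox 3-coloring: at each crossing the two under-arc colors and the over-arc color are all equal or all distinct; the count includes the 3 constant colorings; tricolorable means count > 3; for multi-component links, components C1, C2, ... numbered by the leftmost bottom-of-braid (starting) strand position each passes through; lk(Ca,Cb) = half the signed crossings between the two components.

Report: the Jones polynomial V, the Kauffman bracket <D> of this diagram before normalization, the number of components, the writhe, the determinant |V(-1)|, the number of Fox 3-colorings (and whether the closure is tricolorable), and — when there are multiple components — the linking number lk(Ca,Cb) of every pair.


V(t) = -t^-7 + t^-6 - t^-5 + t^-4 + t^-2
bracket: A^-10 + A^-2 - A^2 + A^6 - A^10, w = -6
1 component, writhe -6, over 10 crossings
det 5, colorings 3 of 3^10 — not tricolorable
observation: det 5 = |V(-1)|; not divisible by 3, so not tricolorable


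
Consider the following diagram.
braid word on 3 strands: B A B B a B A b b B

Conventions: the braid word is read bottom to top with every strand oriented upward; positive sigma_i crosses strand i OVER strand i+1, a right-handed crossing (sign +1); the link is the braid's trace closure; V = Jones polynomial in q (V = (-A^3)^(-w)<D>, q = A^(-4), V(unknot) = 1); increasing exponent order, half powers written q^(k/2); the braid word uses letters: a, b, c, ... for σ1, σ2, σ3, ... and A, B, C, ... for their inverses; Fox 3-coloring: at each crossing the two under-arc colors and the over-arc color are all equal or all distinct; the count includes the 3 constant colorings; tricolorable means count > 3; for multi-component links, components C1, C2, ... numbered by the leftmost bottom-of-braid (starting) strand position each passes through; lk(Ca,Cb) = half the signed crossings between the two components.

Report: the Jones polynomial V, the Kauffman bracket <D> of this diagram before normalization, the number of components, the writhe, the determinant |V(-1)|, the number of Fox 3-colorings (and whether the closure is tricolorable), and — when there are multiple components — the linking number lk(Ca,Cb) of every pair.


Jones polynomial: V(q) = -q^-6 + q^-5 - q^-4 + 2q^-3 - q^-2 + q^-1
<D> = A^-8 - A^-4 + 2 - A^4 + A^8 - A^12; writhe -4
components 1, writhe -4 (10 crossings)
3-colorings: 3 of 3^10, det 7 — not tricolorable
note: the span of V is 5, forcing >= 5 crossings in any diagram
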